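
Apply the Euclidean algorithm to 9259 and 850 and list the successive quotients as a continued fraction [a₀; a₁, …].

⌊9259/850⌋ = 10, remainder 759
⌊850/759⌋ = 1, remainder 91
⌊759/91⌋ = 8, remainder 31
⌊91/31⌋ = 2, remainder 29
⌊31/29⌋ = 1, remainder 2
⌊29/2⌋ = 14, remainder 1
⌊2/1⌋ = 2, remainder 0

[10; 1, 8, 2, 1, 14, 2]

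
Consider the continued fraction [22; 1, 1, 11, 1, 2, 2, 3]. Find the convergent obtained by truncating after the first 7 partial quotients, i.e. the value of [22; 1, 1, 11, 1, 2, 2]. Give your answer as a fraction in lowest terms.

a_0 = 22: 22/1
a_1 = 1: 23/1
a_2 = 1: 45/2
a_3 = 11: 518/23
a_4 = 1: 563/25
a_5 = 2: 1644/73
a_6 = 2: 3851/171

3851/171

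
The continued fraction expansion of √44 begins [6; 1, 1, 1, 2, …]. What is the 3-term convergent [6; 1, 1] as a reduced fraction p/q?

13/2

Work from the innermost term outward:
Start with 1.
1 + 1/(1/1) = 1 + 1/1 = 2/1
6 + 1/(2/1) = 6 + 1/2 = 13/2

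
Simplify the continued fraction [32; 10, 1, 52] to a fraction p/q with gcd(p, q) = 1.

Start with 52.
1 + 1/(52/1) = 1 + 1/52 = 53/52
10 + 1/(53/52) = 10 + 52/53 = 582/53
32 + 1/(582/53) = 32 + 53/582 = 18677/582

18677/582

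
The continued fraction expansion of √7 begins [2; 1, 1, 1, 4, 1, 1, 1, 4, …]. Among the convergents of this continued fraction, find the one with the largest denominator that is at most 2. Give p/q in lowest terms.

5/2

a_0 = 2: 2/1  (≤ bound)
a_1 = 1: 3/1  (≤ bound)
a_2 = 1: 5/2  (≤ bound)
a_3 = 1: 8/3  (> 2, stop)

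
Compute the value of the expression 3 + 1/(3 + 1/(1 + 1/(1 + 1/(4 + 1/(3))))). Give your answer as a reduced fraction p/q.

Work from the innermost term outward:
Start with 3.
4 + 1/(3/1) = 4 + 1/3 = 13/3
1 + 1/(13/3) = 1 + 3/13 = 16/13
1 + 1/(16/13) = 1 + 13/16 = 29/16
3 + 1/(29/16) = 3 + 16/29 = 103/29
3 + 1/(103/29) = 3 + 29/103 = 338/103

338/103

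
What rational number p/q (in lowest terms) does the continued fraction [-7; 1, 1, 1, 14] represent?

-279/44

a_0 = -7: -7/1
a_1 = 1: -6/1
a_2 = 1: -13/2
a_3 = 1: -19/3
a_4 = 14: -279/44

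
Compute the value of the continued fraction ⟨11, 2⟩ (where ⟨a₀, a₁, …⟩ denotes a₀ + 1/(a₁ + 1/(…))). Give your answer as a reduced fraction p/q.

Collapse the nested fraction from the inside out:
Start with 2.
11 + 1/(2/1) = 11 + 1/2 = 23/2

23/2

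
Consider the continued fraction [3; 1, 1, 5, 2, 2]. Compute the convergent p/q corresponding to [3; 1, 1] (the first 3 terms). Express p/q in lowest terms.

7/2

a_0 = 3: 3/1
a_1 = 1: 4/1
a_2 = 1: 7/2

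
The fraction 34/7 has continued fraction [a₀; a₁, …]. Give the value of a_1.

⌊34/7⌋ = 4, remainder 6
⌊7/6⌋ = 1, remainder 1

1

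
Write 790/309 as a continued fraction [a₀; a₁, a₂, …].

[2; 1, 1, 3, 1, 10, 1, 2]

⌊790/309⌋ = 2, remainder 172
⌊309/172⌋ = 1, remainder 137
⌊172/137⌋ = 1, remainder 35
⌊137/35⌋ = 3, remainder 32
⌊35/32⌋ = 1, remainder 3
⌊32/3⌋ = 10, remainder 2
⌊3/2⌋ = 1, remainder 1
⌊2/1⌋ = 2, remainder 0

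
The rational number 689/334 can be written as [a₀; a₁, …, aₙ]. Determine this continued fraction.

Apply division with remainder until the remainder is 0:
689 ÷ 334 → quotient 2, remainder 21
334 ÷ 21 → quotient 15, remainder 19
21 ÷ 19 → quotient 1, remainder 2
19 ÷ 2 → quotient 9, remainder 1
2 ÷ 1 → quotient 2, remainder 0

[2; 15, 1, 9, 2]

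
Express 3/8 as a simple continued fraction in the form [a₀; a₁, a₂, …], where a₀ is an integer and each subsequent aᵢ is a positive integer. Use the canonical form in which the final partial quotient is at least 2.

[0; 2, 1, 2]

Repeatedly divide and take the remainder:
3 = 0·8 + 3, so a_0 = 0
8 = 2·3 + 2, so a_1 = 2
3 = 1·2 + 1, so a_2 = 1
2 = 2·1 + 0, so a_3 = 2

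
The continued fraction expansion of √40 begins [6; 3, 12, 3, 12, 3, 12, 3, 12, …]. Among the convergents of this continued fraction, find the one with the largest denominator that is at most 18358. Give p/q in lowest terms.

27379/4329

List convergents until the denominator exceeds the bound:
a_0 = 6: 6/1  (≤ bound)
a_1 = 3: 19/3  (≤ bound)
a_2 = 12: 234/37  (≤ bound)
a_3 = 3: 721/114  (≤ bound)
a_4 = 12: 8886/1405  (≤ bound)
a_5 = 3: 27379/4329  (≤ bound)
a_6 = 12: 337434/53353  (> 18358, stop)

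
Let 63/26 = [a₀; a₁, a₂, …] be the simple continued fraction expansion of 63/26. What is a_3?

1

63 ÷ 26 → quotient 2, remainder 11
26 ÷ 11 → quotient 2, remainder 4
11 ÷ 4 → quotient 2, remainder 3
4 ÷ 3 → quotient 1, remainder 1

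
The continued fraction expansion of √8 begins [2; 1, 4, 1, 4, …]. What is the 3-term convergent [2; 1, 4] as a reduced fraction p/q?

a_0 = 2: 2/1
a_1 = 1: 3/1
a_2 = 4: 14/5

14/5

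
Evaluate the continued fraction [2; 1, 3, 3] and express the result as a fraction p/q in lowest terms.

Compute successive convergents:
a_0 = 2: 2/1
a_1 = 1: 3/1
a_2 = 3: 11/4
a_3 = 3: 36/13

36/13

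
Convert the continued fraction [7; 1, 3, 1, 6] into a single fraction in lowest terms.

a_0 = 7: 7/1
a_1 = 1: 8/1
a_2 = 3: 31/4
a_3 = 1: 39/5
a_4 = 6: 265/34

265/34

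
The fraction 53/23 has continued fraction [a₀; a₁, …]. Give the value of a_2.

53 = 2·23 + 7, so a_0 = 2
23 = 3·7 + 2, so a_1 = 3
7 = 3·2 + 1, so a_2 = 3

3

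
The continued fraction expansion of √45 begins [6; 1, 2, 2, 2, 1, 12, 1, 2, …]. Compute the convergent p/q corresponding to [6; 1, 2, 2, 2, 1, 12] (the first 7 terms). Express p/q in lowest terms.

2046/305

Compute successive convergents:
a_0 = 6: 6/1
a_1 = 1: 7/1
a_2 = 2: 20/3
a_3 = 2: 47/7
a_4 = 2: 114/17
a_5 = 1: 161/24
a_6 = 12: 2046/305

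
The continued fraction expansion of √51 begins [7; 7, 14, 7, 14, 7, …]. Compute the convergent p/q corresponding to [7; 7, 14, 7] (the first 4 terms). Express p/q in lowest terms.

Start with 7.
14 + 1/(7/1) = 14 + 1/7 = 99/7
7 + 1/(99/7) = 7 + 7/99 = 700/99
7 + 1/(700/99) = 7 + 99/700 = 4999/700

4999/700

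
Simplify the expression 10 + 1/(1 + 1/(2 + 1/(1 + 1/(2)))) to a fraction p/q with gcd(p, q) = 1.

118/11

Start with 2.
1 + 1/(2/1) = 1 + 1/2 = 3/2
2 + 1/(3/2) = 2 + 2/3 = 8/3
1 + 1/(8/3) = 1 + 3/8 = 11/8
10 + 1/(11/8) = 10 + 8/11 = 118/11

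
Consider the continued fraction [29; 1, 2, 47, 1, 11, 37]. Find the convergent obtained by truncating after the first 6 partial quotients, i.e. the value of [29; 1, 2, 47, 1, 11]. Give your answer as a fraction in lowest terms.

Starting at the tail and folding back:
Start with 11.
1 + 1/(11/1) = 1 + 1/11 = 12/11
47 + 1/(12/11) = 47 + 11/12 = 575/12
2 + 1/(575/12) = 2 + 12/575 = 1162/575
1 + 1/(1162/575) = 1 + 575/1162 = 1737/1162
29 + 1/(1737/1162) = 29 + 1162/1737 = 51535/1737

51535/1737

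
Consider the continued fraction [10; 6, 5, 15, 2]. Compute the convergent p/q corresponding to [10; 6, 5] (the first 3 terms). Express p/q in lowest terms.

315/31

Compute successive convergents:
a_0 = 10: 10/1
a_1 = 6: 61/6
a_2 = 5: 315/31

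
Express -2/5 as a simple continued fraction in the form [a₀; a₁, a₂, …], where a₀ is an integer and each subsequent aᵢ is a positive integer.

[-1; 1, 1, 2]

⌊-2/5⌋ = -1, remainder 3
⌊5/3⌋ = 1, remainder 2
⌊3/2⌋ = 1, remainder 1
⌊2/1⌋ = 2, remainder 0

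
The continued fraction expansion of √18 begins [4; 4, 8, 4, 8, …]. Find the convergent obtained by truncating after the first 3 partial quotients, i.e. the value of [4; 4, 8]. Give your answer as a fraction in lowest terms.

140/33

a_0 = 4: 4/1
a_1 = 4: 17/4
a_2 = 8: 140/33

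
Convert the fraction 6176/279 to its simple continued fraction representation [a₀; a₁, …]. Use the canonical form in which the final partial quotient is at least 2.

[22; 7, 2, 1, 12]

6176 ÷ 279 → quotient 22, remainder 38
279 ÷ 38 → quotient 7, remainder 13
38 ÷ 13 → quotient 2, remainder 12
13 ÷ 12 → quotient 1, remainder 1
12 ÷ 1 → quotient 12, remainder 0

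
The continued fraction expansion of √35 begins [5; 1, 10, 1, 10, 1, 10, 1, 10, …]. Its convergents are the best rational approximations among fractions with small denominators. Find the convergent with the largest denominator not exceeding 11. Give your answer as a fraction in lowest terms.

65/11

List convergents until the denominator exceeds the bound:
a_0 = 5: 5/1  (≤ bound)
a_1 = 1: 6/1  (≤ bound)
a_2 = 10: 65/11  (≤ bound)
a_3 = 1: 71/12  (> 11, stop)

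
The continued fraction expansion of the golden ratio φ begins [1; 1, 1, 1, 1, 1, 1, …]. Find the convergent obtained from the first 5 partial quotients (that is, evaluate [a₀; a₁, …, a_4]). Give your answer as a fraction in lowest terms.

a_0 = 1: 1/1
a_1 = 1: 2/1
a_2 = 1: 3/2
a_3 = 1: 5/3
a_4 = 1: 8/5

8/5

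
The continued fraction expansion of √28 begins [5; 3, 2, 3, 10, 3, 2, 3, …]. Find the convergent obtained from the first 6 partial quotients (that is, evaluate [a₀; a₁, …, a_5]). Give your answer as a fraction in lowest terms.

Build up convergents one term at a time:
a_0 = 5: 5/1
a_1 = 3: 16/3
a_2 = 2: 37/7
a_3 = 3: 127/24
a_4 = 10: 1307/247
a_5 = 3: 4048/765

4048/765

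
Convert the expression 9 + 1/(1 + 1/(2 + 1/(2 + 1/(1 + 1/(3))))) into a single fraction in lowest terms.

Work from the innermost term outward:
Start with 3.
1 + 1/(3/1) = 1 + 1/3 = 4/3
2 + 1/(4/3) = 2 + 3/4 = 11/4
2 + 1/(11/4) = 2 + 4/11 = 26/11
1 + 1/(26/11) = 1 + 11/26 = 37/26
9 + 1/(37/26) = 9 + 26/37 = 359/37

359/37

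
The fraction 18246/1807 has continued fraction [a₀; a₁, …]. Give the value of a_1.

Repeatedly divide and take the remainder:
⌊18246/1807⌋ = 10, remainder 176
⌊1807/176⌋ = 10, remainder 47

10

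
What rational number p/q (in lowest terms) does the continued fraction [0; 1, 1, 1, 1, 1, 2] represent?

13/21

Start with 2.
1 + 1/(2/1) = 1 + 1/2 = 3/2
1 + 1/(3/2) = 1 + 2/3 = 5/3
1 + 1/(5/3) = 1 + 3/5 = 8/5
1 + 1/(8/5) = 1 + 5/8 = 13/8
1 + 1/(13/8) = 1 + 8/13 = 21/13
0 + 1/(21/13) = 0 + 13/21 = 13/21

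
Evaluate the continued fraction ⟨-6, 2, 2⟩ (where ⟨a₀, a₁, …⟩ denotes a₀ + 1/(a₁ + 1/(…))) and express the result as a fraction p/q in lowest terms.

Build up convergents one term at a time:
a_0 = -6: -6/1
a_1 = 2: -11/2
a_2 = 2: -28/5

-28/5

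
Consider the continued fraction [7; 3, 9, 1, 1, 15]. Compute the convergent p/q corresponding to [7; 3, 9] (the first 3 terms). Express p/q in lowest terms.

Start with 9.
3 + 1/(9/1) = 3 + 1/9 = 28/9
7 + 1/(28/9) = 7 + 9/28 = 205/28

205/28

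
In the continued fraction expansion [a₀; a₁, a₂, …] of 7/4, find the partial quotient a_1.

Apply division with remainder until the remainder is 0:
⌊7/4⌋ = 1, remainder 3
⌊4/3⌋ = 1, remainder 1

1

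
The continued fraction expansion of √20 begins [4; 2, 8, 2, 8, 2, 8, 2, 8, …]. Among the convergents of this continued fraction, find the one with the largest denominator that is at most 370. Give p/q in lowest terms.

List convergents until the denominator exceeds the bound:
a_0 = 4: 4/1  (≤ bound)
a_1 = 2: 9/2  (≤ bound)
a_2 = 8: 76/17  (≤ bound)
a_3 = 2: 161/36  (≤ bound)
a_4 = 8: 1364/305  (≤ bound)
a_5 = 2: 2889/646  (> 370, stop)

1364/305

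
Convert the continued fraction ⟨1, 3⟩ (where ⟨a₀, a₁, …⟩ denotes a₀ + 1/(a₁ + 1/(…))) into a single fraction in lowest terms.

4/3

Build up convergents one term at a time:
a_0 = 1: 1/1
a_1 = 3: 4/3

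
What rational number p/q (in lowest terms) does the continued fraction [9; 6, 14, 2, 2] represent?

4005/437

Compute successive convergents:
a_0 = 9: 9/1
a_1 = 6: 55/6
a_2 = 14: 779/85
a_3 = 2: 1613/176
a_4 = 2: 4005/437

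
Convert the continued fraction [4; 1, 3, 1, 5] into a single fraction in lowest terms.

139/29

a_0 = 4: 4/1
a_1 = 1: 5/1
a_2 = 3: 19/4
a_3 = 1: 24/5
a_4 = 5: 139/29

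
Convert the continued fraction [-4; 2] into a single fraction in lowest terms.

-7/2

a_0 = -4: -4/1
a_1 = 2: -7/2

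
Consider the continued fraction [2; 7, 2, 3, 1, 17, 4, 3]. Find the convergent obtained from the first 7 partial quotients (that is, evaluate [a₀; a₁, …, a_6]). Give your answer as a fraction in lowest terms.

a_0 = 2: 2/1
a_1 = 7: 15/7
a_2 = 2: 32/15
a_3 = 3: 111/52
a_4 = 1: 143/67
a_5 = 17: 2542/1191
a_6 = 4: 10311/4831

10311/4831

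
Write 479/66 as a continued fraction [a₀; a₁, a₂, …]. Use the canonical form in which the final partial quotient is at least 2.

[7; 3, 1, 7, 2]

⌊479/66⌋ = 7, remainder 17
⌊66/17⌋ = 3, remainder 15
⌊17/15⌋ = 1, remainder 2
⌊15/2⌋ = 7, remainder 1
⌊2/1⌋ = 2, remainder 0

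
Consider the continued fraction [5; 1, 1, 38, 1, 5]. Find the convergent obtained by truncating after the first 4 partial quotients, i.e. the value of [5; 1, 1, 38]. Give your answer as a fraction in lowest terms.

424/77

Use the convergent recurrence hₖ = aₖ·hₖ₋₁ + hₖ₋₂ (and likewise for the denominators kₖ):
a_0 = 5: 5/1
a_1 = 1: 6/1
a_2 = 1: 11/2
a_3 = 38: 424/77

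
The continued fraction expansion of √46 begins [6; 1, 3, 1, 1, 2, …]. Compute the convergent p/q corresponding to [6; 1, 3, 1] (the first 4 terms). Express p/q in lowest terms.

a_0 = 6: 6/1
a_1 = 1: 7/1
a_2 = 3: 27/4
a_3 = 1: 34/5

34/5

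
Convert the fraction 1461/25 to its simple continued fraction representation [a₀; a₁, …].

[58; 2, 3, 1, 2]

1461 = 58·25 + 11, so a_0 = 58
25 = 2·11 + 3, so a_1 = 2
11 = 3·3 + 2, so a_2 = 3
3 = 1·2 + 1, so a_3 = 1
2 = 2·1 + 0, so a_4 = 2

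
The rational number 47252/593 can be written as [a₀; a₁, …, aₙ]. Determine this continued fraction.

[79; 1, 2, 6, 2, 14]

Repeatedly divide and take the remainder:
47252 ÷ 593 → quotient 79, remainder 405
593 ÷ 405 → quotient 1, remainder 188
405 ÷ 188 → quotient 2, remainder 29
188 ÷ 29 → quotient 6, remainder 14
29 ÷ 14 → quotient 2, remainder 1
14 ÷ 1 → quotient 14, remainder 0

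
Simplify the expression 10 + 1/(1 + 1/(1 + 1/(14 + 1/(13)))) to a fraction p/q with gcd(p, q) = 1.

a_0 = 10: 10/1
a_1 = 1: 11/1
a_2 = 1: 21/2
a_3 = 14: 305/29
a_4 = 13: 3986/379

3986/379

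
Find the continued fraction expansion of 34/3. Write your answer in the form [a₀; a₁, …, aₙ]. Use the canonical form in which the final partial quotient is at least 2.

[11; 3]

⌊34/3⌋ = 11, remainder 1
⌊3/1⌋ = 3, remainder 0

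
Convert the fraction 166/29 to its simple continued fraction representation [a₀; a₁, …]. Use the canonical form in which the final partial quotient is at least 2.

[5; 1, 2, 1, 1, 1, 2]

Repeatedly divide and take the remainder:
⌊166/29⌋ = 5, remainder 21
⌊29/21⌋ = 1, remainder 8
⌊21/8⌋ = 2, remainder 5
⌊8/5⌋ = 1, remainder 3
⌊5/3⌋ = 1, remainder 2
⌊3/2⌋ = 1, remainder 1
⌊2/1⌋ = 2, remainder 0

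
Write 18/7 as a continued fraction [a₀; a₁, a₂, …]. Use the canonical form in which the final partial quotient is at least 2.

[2; 1, 1, 3]

18 = 2·7 + 4, so a_0 = 2
7 = 1·4 + 3, so a_1 = 1
4 = 1·3 + 1, so a_2 = 1
3 = 3·1 + 0, so a_3 = 3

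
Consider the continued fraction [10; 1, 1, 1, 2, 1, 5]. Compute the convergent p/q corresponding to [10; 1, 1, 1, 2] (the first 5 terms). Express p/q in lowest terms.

85/8

Start with 2.
1 + 1/(2/1) = 1 + 1/2 = 3/2
1 + 1/(3/2) = 1 + 2/3 = 5/3
1 + 1/(5/3) = 1 + 3/5 = 8/5
10 + 1/(8/5) = 10 + 5/8 = 85/8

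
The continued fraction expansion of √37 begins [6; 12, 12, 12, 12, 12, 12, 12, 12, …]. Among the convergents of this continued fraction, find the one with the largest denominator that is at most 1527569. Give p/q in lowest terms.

List convergents until the denominator exceeds the bound:
a_0 = 6: 6/1  (≤ bound)
a_1 = 12: 73/12  (≤ bound)
a_2 = 12: 882/145  (≤ bound)
a_3 = 12: 10657/1752  (≤ bound)
a_4 = 12: 128766/21169  (≤ bound)
a_5 = 12: 1555849/255780  (≤ bound)
a_6 = 12: 18798954/3090529  (> 1527569, stop)

1555849/255780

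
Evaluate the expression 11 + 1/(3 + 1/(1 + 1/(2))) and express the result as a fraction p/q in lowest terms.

a_0 = 11: 11/1
a_1 = 3: 34/3
a_2 = 1: 45/4
a_3 = 2: 124/11

124/11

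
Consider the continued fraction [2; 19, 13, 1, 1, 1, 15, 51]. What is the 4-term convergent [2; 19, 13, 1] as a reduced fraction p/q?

Start with 1.
13 + 1/(1/1) = 13 + 1/1 = 14/1
19 + 1/(14/1) = 19 + 1/14 = 267/14
2 + 1/(267/14) = 2 + 14/267 = 548/267

548/267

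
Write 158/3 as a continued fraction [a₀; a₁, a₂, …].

[52; 1, 2]

158 ÷ 3 → quotient 52, remainder 2
3 ÷ 2 → quotient 1, remainder 1
2 ÷ 1 → quotient 2, remainder 0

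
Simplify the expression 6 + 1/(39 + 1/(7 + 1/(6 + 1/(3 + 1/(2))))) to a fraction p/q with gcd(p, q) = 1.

74289/12329

Start with 2.
3 + 1/(2/1) = 3 + 1/2 = 7/2
6 + 1/(7/2) = 6 + 2/7 = 44/7
7 + 1/(44/7) = 7 + 7/44 = 315/44
39 + 1/(315/44) = 39 + 44/315 = 12329/315
6 + 1/(12329/315) = 6 + 315/12329 = 74289/12329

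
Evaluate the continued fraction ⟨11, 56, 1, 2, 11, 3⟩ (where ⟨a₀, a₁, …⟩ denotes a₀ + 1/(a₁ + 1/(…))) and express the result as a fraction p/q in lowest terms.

Collapse the nested fraction from the inside out:
Start with 3.
11 + 1/(3/1) = 11 + 1/3 = 34/3
2 + 1/(34/3) = 2 + 3/34 = 71/34
1 + 1/(71/34) = 1 + 34/71 = 105/71
56 + 1/(105/71) = 56 + 71/105 = 5951/105
11 + 1/(5951/105) = 11 + 105/5951 = 65566/5951

65566/5951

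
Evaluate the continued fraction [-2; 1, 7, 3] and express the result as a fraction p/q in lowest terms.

Start with 3.
7 + 1/(3/1) = 7 + 1/3 = 22/3
1 + 1/(22/3) = 1 + 3/22 = 25/22
-2 + 1/(25/22) = -2 + 22/25 = -28/25

-28/25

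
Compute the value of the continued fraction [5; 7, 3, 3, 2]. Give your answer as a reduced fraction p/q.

Compute successive convergents:
a_0 = 5: 5/1
a_1 = 7: 36/7
a_2 = 3: 113/22
a_3 = 3: 375/73
a_4 = 2: 863/168

863/168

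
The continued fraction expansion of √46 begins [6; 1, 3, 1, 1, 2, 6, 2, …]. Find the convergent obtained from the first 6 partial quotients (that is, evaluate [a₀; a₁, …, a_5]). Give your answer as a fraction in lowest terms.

156/23

a_0 = 6: 6/1
a_1 = 1: 7/1
a_2 = 3: 27/4
a_3 = 1: 34/5
a_4 = 1: 61/9
a_5 = 2: 156/23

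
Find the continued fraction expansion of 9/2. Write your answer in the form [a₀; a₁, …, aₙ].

Run the Euclidean algorithm, recording each quotient:
9 ÷ 2 → quotient 4, remainder 1
2 ÷ 1 → quotient 2, remainder 0

[4; 2]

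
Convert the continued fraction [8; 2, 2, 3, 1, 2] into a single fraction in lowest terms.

Start with 2.
1 + 1/(2/1) = 1 + 1/2 = 3/2
3 + 1/(3/2) = 3 + 2/3 = 11/3
2 + 1/(11/3) = 2 + 3/11 = 25/11
2 + 1/(25/11) = 2 + 11/25 = 61/25
8 + 1/(61/25) = 8 + 25/61 = 513/61

513/61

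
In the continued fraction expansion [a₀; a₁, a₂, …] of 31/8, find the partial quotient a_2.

⌊31/8⌋ = 3, remainder 7
⌊8/7⌋ = 1, remainder 1
⌊7/1⌋ = 7, remainder 0

7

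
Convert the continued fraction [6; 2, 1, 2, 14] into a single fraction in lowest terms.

Start with 14.
2 + 1/(14/1) = 2 + 1/14 = 29/14
1 + 1/(29/14) = 1 + 14/29 = 43/29
2 + 1/(43/29) = 2 + 29/43 = 115/43
6 + 1/(115/43) = 6 + 43/115 = 733/115

733/115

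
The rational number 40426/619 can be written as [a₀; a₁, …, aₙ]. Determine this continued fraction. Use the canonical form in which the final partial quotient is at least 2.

40426 = 65·619 + 191, so a_0 = 65
619 = 3·191 + 46, so a_1 = 3
191 = 4·46 + 7, so a_2 = 4
46 = 6·7 + 4, so a_3 = 6
7 = 1·4 + 3, so a_4 = 1
4 = 1·3 + 1, so a_5 = 1
3 = 3·1 + 0, so a_6 = 3

[65; 3, 4, 6, 1, 1, 3]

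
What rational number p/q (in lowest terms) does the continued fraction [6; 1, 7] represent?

Use the convergent recurrence hₖ = aₖ·hₖ₋₁ + hₖ₋₂ (and likewise for the denominators kₖ):
a_0 = 6: 6/1
a_1 = 1: 7/1
a_2 = 7: 55/8

55/8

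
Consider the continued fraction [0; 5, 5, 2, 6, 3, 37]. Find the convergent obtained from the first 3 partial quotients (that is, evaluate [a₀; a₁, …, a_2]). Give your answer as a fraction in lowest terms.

Compute successive convergents:
a_0 = 0: 0/1
a_1 = 5: 1/5
a_2 = 5: 5/26

5/26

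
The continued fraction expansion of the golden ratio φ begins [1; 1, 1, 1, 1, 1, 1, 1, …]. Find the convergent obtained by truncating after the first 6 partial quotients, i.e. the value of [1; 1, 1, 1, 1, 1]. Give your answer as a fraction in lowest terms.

Build up convergents one term at a time:
a_0 = 1: 1/1
a_1 = 1: 2/1
a_2 = 1: 3/2
a_3 = 1: 5/3
a_4 = 1: 8/5
a_5 = 1: 13/8

13/8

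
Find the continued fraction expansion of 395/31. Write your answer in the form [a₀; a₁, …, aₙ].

395 = 12·31 + 23, so a_0 = 12
31 = 1·23 + 8, so a_1 = 1
23 = 2·8 + 7, so a_2 = 2
8 = 1·7 + 1, so a_3 = 1
7 = 7·1 + 0, so a_4 = 7

[12; 1, 2, 1, 7]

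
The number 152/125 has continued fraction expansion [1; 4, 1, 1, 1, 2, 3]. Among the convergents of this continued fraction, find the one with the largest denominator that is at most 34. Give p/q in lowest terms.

a_0 = 1: 1/1  (≤ bound)
a_1 = 4: 5/4  (≤ bound)
a_2 = 1: 6/5  (≤ bound)
a_3 = 1: 11/9  (≤ bound)
a_4 = 1: 17/14  (≤ bound)
a_5 = 2: 45/37  (> 34, stop)

17/14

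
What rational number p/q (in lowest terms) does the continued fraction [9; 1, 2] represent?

29/3

Start with 2.
1 + 1/(2/1) = 1 + 1/2 = 3/2
9 + 1/(3/2) = 9 + 2/3 = 29/3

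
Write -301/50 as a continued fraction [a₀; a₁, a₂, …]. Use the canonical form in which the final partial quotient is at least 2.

[-7; 1, 49]

-301 = -7·50 + 49, so a_0 = -7
50 = 1·49 + 1, so a_1 = 1
49 = 49·1 + 0, so a_2 = 49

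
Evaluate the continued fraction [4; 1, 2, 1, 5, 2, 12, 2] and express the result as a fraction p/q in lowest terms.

6143/1296

Starting at the tail and folding back:
Start with 2.
12 + 1/(2/1) = 12 + 1/2 = 25/2
2 + 1/(25/2) = 2 + 2/25 = 52/25
5 + 1/(52/25) = 5 + 25/52 = 285/52
1 + 1/(285/52) = 1 + 52/285 = 337/285
2 + 1/(337/285) = 2 + 285/337 = 959/337
1 + 1/(959/337) = 1 + 337/959 = 1296/959
4 + 1/(1296/959) = 4 + 959/1296 = 6143/1296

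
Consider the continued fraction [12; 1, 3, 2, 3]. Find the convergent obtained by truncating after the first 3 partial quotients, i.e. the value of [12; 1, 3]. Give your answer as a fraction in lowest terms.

Use the convergent recurrence hₖ = aₖ·hₖ₋₁ + hₖ₋₂ (and likewise for the denominators kₖ):
a_0 = 12: 12/1
a_1 = 1: 13/1
a_2 = 3: 51/4

51/4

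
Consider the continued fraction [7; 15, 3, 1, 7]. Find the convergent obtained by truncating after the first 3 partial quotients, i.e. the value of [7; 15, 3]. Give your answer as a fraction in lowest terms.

Start with 3.
15 + 1/(3/1) = 15 + 1/3 = 46/3
7 + 1/(46/3) = 7 + 3/46 = 325/46

325/46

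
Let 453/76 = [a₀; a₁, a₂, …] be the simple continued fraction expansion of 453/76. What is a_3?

453 ÷ 76 → quotient 5, remainder 73
76 ÷ 73 → quotient 1, remainder 3
73 ÷ 3 → quotient 24, remainder 1
3 ÷ 1 → quotient 3, remainder 0

3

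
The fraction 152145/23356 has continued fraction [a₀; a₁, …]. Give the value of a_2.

1

152145 ÷ 23356 → quotient 6, remainder 12009
23356 ÷ 12009 → quotient 1, remainder 11347
12009 ÷ 11347 → quotient 1, remainder 662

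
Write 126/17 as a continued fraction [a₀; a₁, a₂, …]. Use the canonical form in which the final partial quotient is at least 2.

Repeatedly divide and take the remainder:
126 = 7·17 + 7, so a_0 = 7
17 = 2·7 + 3, so a_1 = 2
7 = 2·3 + 1, so a_2 = 2
3 = 3·1 + 0, so a_3 = 3

[7; 2, 2, 3]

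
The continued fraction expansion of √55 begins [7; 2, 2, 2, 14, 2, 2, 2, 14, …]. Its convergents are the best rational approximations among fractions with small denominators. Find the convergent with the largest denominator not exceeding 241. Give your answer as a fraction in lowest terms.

a_0 = 7: 7/1  (≤ bound)
a_1 = 2: 15/2  (≤ bound)
a_2 = 2: 37/5  (≤ bound)
a_3 = 2: 89/12  (≤ bound)
a_4 = 14: 1283/173  (≤ bound)
a_5 = 2: 2655/358  (> 241, stop)

1283/173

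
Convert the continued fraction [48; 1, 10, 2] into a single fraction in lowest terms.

1125/23

a_0 = 48: 48/1
a_1 = 1: 49/1
a_2 = 10: 538/11
a_3 = 2: 1125/23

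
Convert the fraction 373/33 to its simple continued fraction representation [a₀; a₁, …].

[11; 3, 3, 3]

373 = 11·33 + 10, so a_0 = 11
33 = 3·10 + 3, so a_1 = 3
10 = 3·3 + 1, so a_2 = 3
3 = 3·1 + 0, so a_3 = 3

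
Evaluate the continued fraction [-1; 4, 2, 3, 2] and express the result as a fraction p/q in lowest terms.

-55/71

Start with 2.
3 + 1/(2/1) = 3 + 1/2 = 7/2
2 + 1/(7/2) = 2 + 2/7 = 16/7
4 + 1/(16/7) = 4 + 7/16 = 71/16
-1 + 1/(71/16) = -1 + 16/71 = -55/71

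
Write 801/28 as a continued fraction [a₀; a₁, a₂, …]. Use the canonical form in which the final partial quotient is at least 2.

[28; 1, 1, 1, 1, 5]

801 = 28·28 + 17, so a_0 = 28
28 = 1·17 + 11, so a_1 = 1
17 = 1·11 + 6, so a_2 = 1
11 = 1·6 + 5, so a_3 = 1
6 = 1·5 + 1, so a_4 = 1
5 = 5·1 + 0, so a_5 = 5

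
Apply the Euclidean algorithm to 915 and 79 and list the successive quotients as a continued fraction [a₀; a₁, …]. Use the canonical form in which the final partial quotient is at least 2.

915 ÷ 79 → quotient 11, remainder 46
79 ÷ 46 → quotient 1, remainder 33
46 ÷ 33 → quotient 1, remainder 13
33 ÷ 13 → quotient 2, remainder 7
13 ÷ 7 → quotient 1, remainder 6
7 ÷ 6 → quotient 1, remainder 1
6 ÷ 1 → quotient 6, remainder 0

[11; 1, 1, 2, 1, 1, 6]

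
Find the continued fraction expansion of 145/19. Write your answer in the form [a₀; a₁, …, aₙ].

⌊145/19⌋ = 7, remainder 12
⌊19/12⌋ = 1, remainder 7
⌊12/7⌋ = 1, remainder 5
⌊7/5⌋ = 1, remainder 2
⌊5/2⌋ = 2, remainder 1
⌊2/1⌋ = 2, remainder 0

[7; 1, 1, 1, 2, 2]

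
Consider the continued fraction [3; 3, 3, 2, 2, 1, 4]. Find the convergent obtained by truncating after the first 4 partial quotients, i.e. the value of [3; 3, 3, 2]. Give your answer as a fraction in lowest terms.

76/23

Start with 2.
3 + 1/(2/1) = 3 + 1/2 = 7/2
3 + 1/(7/2) = 3 + 2/7 = 23/7
3 + 1/(23/7) = 3 + 7/23 = 76/23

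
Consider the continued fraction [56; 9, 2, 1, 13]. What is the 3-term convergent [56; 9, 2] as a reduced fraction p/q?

1066/19

Start with 2.
9 + 1/(2/1) = 9 + 1/2 = 19/2
56 + 1/(19/2) = 56 + 2/19 = 1066/19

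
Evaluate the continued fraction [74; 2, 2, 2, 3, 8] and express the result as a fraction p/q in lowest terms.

Start with 8.
3 + 1/(8/1) = 3 + 1/8 = 25/8
2 + 1/(25/8) = 2 + 8/25 = 58/25
2 + 1/(58/25) = 2 + 25/58 = 141/58
2 + 1/(141/58) = 2 + 58/141 = 340/141
74 + 1/(340/141) = 74 + 141/340 = 25301/340

25301/340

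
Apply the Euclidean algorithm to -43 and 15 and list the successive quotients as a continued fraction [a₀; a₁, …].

[-3; 7, 2]

⌊-43/15⌋ = -3, remainder 2
⌊15/2⌋ = 7, remainder 1
⌊2/1⌋ = 2, remainder 0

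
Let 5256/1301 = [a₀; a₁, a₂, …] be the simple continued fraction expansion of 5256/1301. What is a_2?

Repeatedly divide and take the remainder:
5256 = 4·1301 + 52, so a_0 = 4
1301 = 25·52 + 1, so a_1 = 25
52 = 52·1 + 0, so a_2 = 52

52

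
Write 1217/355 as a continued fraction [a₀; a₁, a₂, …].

[3; 2, 2, 1, 50]

1217 ÷ 355 → quotient 3, remainder 152
355 ÷ 152 → quotient 2, remainder 51
152 ÷ 51 → quotient 2, remainder 50
51 ÷ 50 → quotient 1, remainder 1
50 ÷ 1 → quotient 50, remainder 0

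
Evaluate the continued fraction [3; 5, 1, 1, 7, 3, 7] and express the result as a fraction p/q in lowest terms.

6053/1903

a_0 = 3: 3/1
a_1 = 5: 16/5
a_2 = 1: 19/6
a_3 = 1: 35/11
a_4 = 7: 264/83
a_5 = 3: 827/260
a_6 = 7: 6053/1903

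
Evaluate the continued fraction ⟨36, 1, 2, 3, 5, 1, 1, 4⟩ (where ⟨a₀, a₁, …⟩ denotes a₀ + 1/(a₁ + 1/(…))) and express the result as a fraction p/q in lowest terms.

Starting at the tail and folding back:
Start with 4.
1 + 1/(4/1) = 1 + 1/4 = 5/4
1 + 1/(5/4) = 1 + 4/5 = 9/5
5 + 1/(9/5) = 5 + 5/9 = 50/9
3 + 1/(50/9) = 3 + 9/50 = 159/50
2 + 1/(159/50) = 2 + 50/159 = 368/159
1 + 1/(368/159) = 1 + 159/368 = 527/368
36 + 1/(527/368) = 36 + 368/527 = 19340/527

19340/527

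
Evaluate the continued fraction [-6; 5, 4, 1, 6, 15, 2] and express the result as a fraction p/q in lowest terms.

-32170/5539

Build up convergents one term at a time:
a_0 = -6: -6/1
a_1 = 5: -29/5
a_2 = 4: -122/21
a_3 = 1: -151/26
a_4 = 6: -1028/177
a_5 = 15: -15571/2681
a_6 = 2: -32170/5539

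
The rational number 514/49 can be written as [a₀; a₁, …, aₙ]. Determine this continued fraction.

[10; 2, 24]

514 = 10·49 + 24, so a_0 = 10
49 = 2·24 + 1, so a_1 = 2
24 = 24·1 + 0, so a_2 = 24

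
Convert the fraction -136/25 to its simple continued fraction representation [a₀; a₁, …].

[-6; 1, 1, 3, 1, 2]

⌊-136/25⌋ = -6, remainder 14
⌊25/14⌋ = 1, remainder 11
⌊14/11⌋ = 1, remainder 3
⌊11/3⌋ = 3, remainder 2
⌊3/2⌋ = 1, remainder 1
⌊2/1⌋ = 2, remainder 0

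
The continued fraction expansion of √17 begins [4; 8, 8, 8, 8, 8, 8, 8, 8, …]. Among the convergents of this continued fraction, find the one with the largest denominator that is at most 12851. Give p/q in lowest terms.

17684/4289

a_0 = 4: 4/1  (≤ bound)
a_1 = 8: 33/8  (≤ bound)
a_2 = 8: 268/65  (≤ bound)
a_3 = 8: 2177/528  (≤ bound)
a_4 = 8: 17684/4289  (≤ bound)
a_5 = 8: 143649/34840  (> 12851, stop)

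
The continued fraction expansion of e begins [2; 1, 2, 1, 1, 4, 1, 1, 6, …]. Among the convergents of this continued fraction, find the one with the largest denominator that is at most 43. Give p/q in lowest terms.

106/39

a_0 = 2: 2/1  (≤ bound)
a_1 = 1: 3/1  (≤ bound)
a_2 = 2: 8/3  (≤ bound)
a_3 = 1: 11/4  (≤ bound)
a_4 = 1: 19/7  (≤ bound)
a_5 = 4: 87/32  (≤ bound)
a_6 = 1: 106/39  (≤ bound)
a_7 = 1: 193/71  (> 43, stop)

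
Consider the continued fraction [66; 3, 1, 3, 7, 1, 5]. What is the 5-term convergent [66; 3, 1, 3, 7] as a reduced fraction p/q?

7223/109

Start with 7.
3 + 1/(7/1) = 3 + 1/7 = 22/7
1 + 1/(22/7) = 1 + 7/22 = 29/22
3 + 1/(29/22) = 3 + 22/29 = 109/29
66 + 1/(109/29) = 66 + 29/109 = 7223/109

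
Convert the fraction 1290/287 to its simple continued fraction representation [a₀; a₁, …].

[4; 2, 47, 3]

⌊1290/287⌋ = 4, remainder 142
⌊287/142⌋ = 2, remainder 3
⌊142/3⌋ = 47, remainder 1
⌊3/1⌋ = 3, remainder 0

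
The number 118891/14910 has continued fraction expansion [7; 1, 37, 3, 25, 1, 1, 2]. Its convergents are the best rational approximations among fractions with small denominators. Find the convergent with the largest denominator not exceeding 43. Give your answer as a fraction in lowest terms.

List convergents until the denominator exceeds the bound:
a_0 = 7: 7/1  (≤ bound)
a_1 = 1: 8/1  (≤ bound)
a_2 = 37: 303/38  (≤ bound)
a_3 = 3: 917/115  (> 43, stop)

303/38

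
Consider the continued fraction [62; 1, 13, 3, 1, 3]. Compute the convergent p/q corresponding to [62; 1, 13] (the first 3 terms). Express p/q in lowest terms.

881/14

Start with 13.
1 + 1/(13/1) = 1 + 1/13 = 14/13
62 + 1/(14/13) = 62 + 13/14 = 881/14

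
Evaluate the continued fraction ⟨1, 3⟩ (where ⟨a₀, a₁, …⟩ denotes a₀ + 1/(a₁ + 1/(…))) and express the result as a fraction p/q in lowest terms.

4/3

Start with 3.
1 + 1/(3/1) = 1 + 1/3 = 4/3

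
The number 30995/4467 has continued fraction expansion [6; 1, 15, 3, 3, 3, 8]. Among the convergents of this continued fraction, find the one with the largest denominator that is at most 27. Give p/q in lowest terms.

111/16

a_0 = 6: 6/1  (≤ bound)
a_1 = 1: 7/1  (≤ bound)
a_2 = 15: 111/16  (≤ bound)
a_3 = 3: 340/49  (> 27, stop)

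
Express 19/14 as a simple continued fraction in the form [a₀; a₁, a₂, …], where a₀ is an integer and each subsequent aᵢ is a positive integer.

[1; 2, 1, 4]

Run the Euclidean algorithm, recording each quotient:
19 ÷ 14 → quotient 1, remainder 5
14 ÷ 5 → quotient 2, remainder 4
5 ÷ 4 → quotient 1, remainder 1
4 ÷ 1 → quotient 4, remainder 0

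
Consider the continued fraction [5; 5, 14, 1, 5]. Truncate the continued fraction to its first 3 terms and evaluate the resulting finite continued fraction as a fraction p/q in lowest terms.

369/71

Start with 14.
5 + 1/(14/1) = 5 + 1/14 = 71/14
5 + 1/(71/14) = 5 + 14/71 = 369/71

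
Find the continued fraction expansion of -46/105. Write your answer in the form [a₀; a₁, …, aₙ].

⌊-46/105⌋ = -1, remainder 59
⌊105/59⌋ = 1, remainder 46
⌊59/46⌋ = 1, remainder 13
⌊46/13⌋ = 3, remainder 7
⌊13/7⌋ = 1, remainder 6
⌊7/6⌋ = 1, remainder 1
⌊6/1⌋ = 6, remainder 0

[-1; 1, 1, 3, 1, 1, 6]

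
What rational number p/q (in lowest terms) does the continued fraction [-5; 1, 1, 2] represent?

-22/5

Start with 2.
1 + 1/(2/1) = 1 + 1/2 = 3/2
1 + 1/(3/2) = 1 + 2/3 = 5/3
-5 + 1/(5/3) = -5 + 3/5 = -22/5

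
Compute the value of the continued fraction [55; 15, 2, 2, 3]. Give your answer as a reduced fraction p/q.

14427/262

Start with 3.
2 + 1/(3/1) = 2 + 1/3 = 7/3
2 + 1/(7/3) = 2 + 3/7 = 17/7
15 + 1/(17/7) = 15 + 7/17 = 262/17
55 + 1/(262/17) = 55 + 17/262 = 14427/262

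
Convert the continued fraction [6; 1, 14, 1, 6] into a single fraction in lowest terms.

770/111

Start with 6.
1 + 1/(6/1) = 1 + 1/6 = 7/6
14 + 1/(7/6) = 14 + 6/7 = 104/7
1 + 1/(104/7) = 1 + 7/104 = 111/104
6 + 1/(111/104) = 6 + 104/111 = 770/111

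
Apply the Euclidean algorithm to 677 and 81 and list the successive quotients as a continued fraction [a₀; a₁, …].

⌊677/81⌋ = 8, remainder 29
⌊81/29⌋ = 2, remainder 23
⌊29/23⌋ = 1, remainder 6
⌊23/6⌋ = 3, remainder 5
⌊6/5⌋ = 1, remainder 1
⌊5/1⌋ = 5, remainder 0

[8; 2, 1, 3, 1, 5]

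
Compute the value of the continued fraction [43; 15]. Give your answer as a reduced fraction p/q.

a_0 = 43: 43/1
a_1 = 15: 646/15

646/15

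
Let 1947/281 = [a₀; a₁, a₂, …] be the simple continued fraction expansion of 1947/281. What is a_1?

1

1947 = 6·281 + 261, so a_0 = 6
281 = 1·261 + 20, so a_1 = 1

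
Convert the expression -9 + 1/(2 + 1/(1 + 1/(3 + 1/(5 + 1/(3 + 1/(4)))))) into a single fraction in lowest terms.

Start with 4.
3 + 1/(4/1) = 3 + 1/4 = 13/4
5 + 1/(13/4) = 5 + 4/13 = 69/13
3 + 1/(69/13) = 3 + 13/69 = 220/69
1 + 1/(220/69) = 1 + 69/220 = 289/220
2 + 1/(289/220) = 2 + 220/289 = 798/289
-9 + 1/(798/289) = -9 + 289/798 = -6893/798

-6893/798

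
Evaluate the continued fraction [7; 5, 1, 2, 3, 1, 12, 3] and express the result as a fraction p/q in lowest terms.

20874/2909

Collapse the nested fraction from the inside out:
Start with 3.
12 + 1/(3/1) = 12 + 1/3 = 37/3
1 + 1/(37/3) = 1 + 3/37 = 40/37
3 + 1/(40/37) = 3 + 37/40 = 157/40
2 + 1/(157/40) = 2 + 40/157 = 354/157
1 + 1/(354/157) = 1 + 157/354 = 511/354
5 + 1/(511/354) = 5 + 354/511 = 2909/511
7 + 1/(2909/511) = 7 + 511/2909 = 20874/2909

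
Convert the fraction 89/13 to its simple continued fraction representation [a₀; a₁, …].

[6; 1, 5, 2]

⌊89/13⌋ = 6, remainder 11
⌊13/11⌋ = 1, remainder 2
⌊11/2⌋ = 5, remainder 1
⌊2/1⌋ = 2, remainder 0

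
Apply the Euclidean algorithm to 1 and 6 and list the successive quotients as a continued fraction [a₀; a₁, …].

[0; 6]

⌊1/6⌋ = 0, remainder 1
⌊6/1⌋ = 6, remainder 0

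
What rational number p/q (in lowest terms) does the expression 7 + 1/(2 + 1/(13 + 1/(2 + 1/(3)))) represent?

1459/195

Start with 3.
2 + 1/(3/1) = 2 + 1/3 = 7/3
13 + 1/(7/3) = 13 + 3/7 = 94/7
2 + 1/(94/7) = 2 + 7/94 = 195/94
7 + 1/(195/94) = 7 + 94/195 = 1459/195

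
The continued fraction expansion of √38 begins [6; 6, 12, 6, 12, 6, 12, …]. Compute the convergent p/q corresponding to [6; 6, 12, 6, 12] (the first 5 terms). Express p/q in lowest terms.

33294/5401

Compute successive convergents:
a_0 = 6: 6/1
a_1 = 6: 37/6
a_2 = 12: 450/73
a_3 = 6: 2737/444
a_4 = 12: 33294/5401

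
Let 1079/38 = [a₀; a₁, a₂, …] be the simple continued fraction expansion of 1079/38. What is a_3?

1

1079 = 28·38 + 15, so a_0 = 28
38 = 2·15 + 8, so a_1 = 2
15 = 1·8 + 7, so a_2 = 1
8 = 1·7 + 1, so a_3 = 1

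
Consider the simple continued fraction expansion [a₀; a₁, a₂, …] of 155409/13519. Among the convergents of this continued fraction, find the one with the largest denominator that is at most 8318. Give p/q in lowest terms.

a_0 = 11: 11/1  (≤ bound)
a_1 = 2: 23/2  (≤ bound)
a_2 = 56: 1299/113  (≤ bound)
a_3 = 3: 3920/341  (≤ bound)
a_4 = 3: 13059/1136  (≤ bound)
a_5 = 3: 43097/3749  (≤ bound)
a_6 = 1: 56156/4885  (≤ bound)
a_7 = 2: 155409/13519  (> 8318, stop)

56156/4885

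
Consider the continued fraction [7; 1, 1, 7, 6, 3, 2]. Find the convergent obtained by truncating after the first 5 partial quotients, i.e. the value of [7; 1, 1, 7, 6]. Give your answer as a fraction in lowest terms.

a_0 = 7: 7/1
a_1 = 1: 8/1
a_2 = 1: 15/2
a_3 = 7: 113/15
a_4 = 6: 693/92

693/92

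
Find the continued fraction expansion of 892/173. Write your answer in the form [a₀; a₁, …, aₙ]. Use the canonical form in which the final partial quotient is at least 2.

[5; 6, 2, 2, 5]

892 = 5·173 + 27, so a_0 = 5
173 = 6·27 + 11, so a_1 = 6
27 = 2·11 + 5, so a_2 = 2
11 = 2·5 + 1, so a_3 = 2
5 = 5·1 + 0, so a_4 = 5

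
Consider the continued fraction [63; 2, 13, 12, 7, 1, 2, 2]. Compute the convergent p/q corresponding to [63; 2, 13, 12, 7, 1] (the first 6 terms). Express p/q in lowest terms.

167274/2635

Build up convergents one term at a time:
a_0 = 63: 63/1
a_1 = 2: 127/2
a_2 = 13: 1714/27
a_3 = 12: 20695/326
a_4 = 7: 146579/2309
a_5 = 1: 167274/2635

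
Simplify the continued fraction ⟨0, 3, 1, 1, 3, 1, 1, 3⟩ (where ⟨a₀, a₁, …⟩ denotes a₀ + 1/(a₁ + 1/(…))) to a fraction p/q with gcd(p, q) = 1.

Collapse the nested fraction from the inside out:
Start with 3.
1 + 1/(3/1) = 1 + 1/3 = 4/3
1 + 1/(4/3) = 1 + 3/4 = 7/4
3 + 1/(7/4) = 3 + 4/7 = 25/7
1 + 1/(25/7) = 1 + 7/25 = 32/25
1 + 1/(32/25) = 1 + 25/32 = 57/32
3 + 1/(57/32) = 3 + 32/57 = 203/57
0 + 1/(203/57) = 0 + 57/203 = 57/203

57/203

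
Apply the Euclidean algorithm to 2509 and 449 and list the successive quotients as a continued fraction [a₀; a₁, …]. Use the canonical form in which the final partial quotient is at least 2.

⌊2509/449⌋ = 5, remainder 264
⌊449/264⌋ = 1, remainder 185
⌊264/185⌋ = 1, remainder 79
⌊185/79⌋ = 2, remainder 27
⌊79/27⌋ = 2, remainder 25
⌊27/25⌋ = 1, remainder 2
⌊25/2⌋ = 12, remainder 1
⌊2/1⌋ = 2, remainder 0

[5; 1, 1, 2, 2, 1, 12, 2]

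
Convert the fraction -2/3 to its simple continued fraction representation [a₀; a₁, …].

[-1; 3]

Repeatedly divide and take the remainder:
-2 = -1·3 + 1, so a_0 = -1
3 = 3·1 + 0, so a_1 = 3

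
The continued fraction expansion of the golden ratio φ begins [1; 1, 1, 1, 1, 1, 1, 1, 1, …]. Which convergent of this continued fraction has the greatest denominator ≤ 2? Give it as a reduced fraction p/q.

List convergents until the denominator exceeds the bound:
a_0 = 1: 1/1  (≤ bound)
a_1 = 1: 2/1  (≤ bound)
a_2 = 1: 3/2  (≤ bound)
a_3 = 1: 5/3  (> 2, stop)

3/2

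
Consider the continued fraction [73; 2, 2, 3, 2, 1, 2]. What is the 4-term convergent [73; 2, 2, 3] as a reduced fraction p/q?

1248/17

Start with 3.
2 + 1/(3/1) = 2 + 1/3 = 7/3
2 + 1/(7/3) = 2 + 3/7 = 17/7
73 + 1/(17/7) = 73 + 7/17 = 1248/17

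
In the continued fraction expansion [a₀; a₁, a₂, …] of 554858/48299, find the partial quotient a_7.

2

⌊554858/48299⌋ = 11, remainder 23569
⌊48299/23569⌋ = 2, remainder 1161
⌊23569/1161⌋ = 20, remainder 349
⌊1161/349⌋ = 3, remainder 114
⌊349/114⌋ = 3, remainder 7
⌊114/7⌋ = 16, remainder 2
⌊7/2⌋ = 3, remainder 1
⌊2/1⌋ = 2, remainder 0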